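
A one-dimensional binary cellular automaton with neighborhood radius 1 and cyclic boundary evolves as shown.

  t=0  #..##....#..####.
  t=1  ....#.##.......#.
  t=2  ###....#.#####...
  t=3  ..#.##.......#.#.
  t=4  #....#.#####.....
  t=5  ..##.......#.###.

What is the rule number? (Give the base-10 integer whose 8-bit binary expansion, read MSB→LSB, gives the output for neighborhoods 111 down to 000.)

  ### -> .   bit 7 = 0  t=0,i=13
  ##. -> #   bit 6 = 1  t=0,i=4
  #.# -> .   bit 5 = 0  t=0,i=16
  #.. -> .   bit 4 = 0  t=0,i=1
  .## -> .   bit 3 = 0  t=0,i=3
  .#. -> .   bit 2 = 0  t=0,i=0
  ..# -> .   bit 1 = 0  t=0,i=2
  ... -> #   bit 0 = 1  t=0,i=6
  bits 01000001 = 65

65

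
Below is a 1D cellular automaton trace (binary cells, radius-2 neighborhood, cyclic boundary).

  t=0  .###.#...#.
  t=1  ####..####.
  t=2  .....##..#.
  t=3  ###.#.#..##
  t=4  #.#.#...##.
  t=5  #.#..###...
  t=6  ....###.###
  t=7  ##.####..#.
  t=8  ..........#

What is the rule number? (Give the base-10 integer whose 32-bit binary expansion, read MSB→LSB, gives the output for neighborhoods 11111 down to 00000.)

2703972765

  #####|#  b31=1 t=3,i=0
  ####.|.  b30=0 t=1,i=2
  ###.#|#  b29=1 t=0,i=3
  ###..|.  b28=0 t=1,i=3
  ##.##|.  b27=0 t=1,i=10
  ##.#.|.  b26=0 t=0,i=4
  ##..#|.  b25=0 t=1,i=4
  ##...|#  b24=1 t=5,i=8
  #.###|.  b23=0 t=1,i=0
  #.##.|.  b22=0 t=7,i=0
  #.#.#|#  b21=1 t=3,i=4
  #.#..|.  b20=0 t=0,i=5
  #..##|#  b19=1 t=0,i=0
  #..#.|.  b18=0 t=2,i=8
  #...#|#  b17=1 t=0,i=7
  #....|#  b16=1 t=2,i=0
  .####|.  b15=0 t=1,i=1
  .###.|#  b14=1 t=0,i=2
  .##.#|.  b13=0 t=4,i=9
  .##..|#  b12=1 t=2,i=6
  .#.##|#  b11=1 t=7,i=10
  .#.#.|.  b10=0 t=3,i=5
  .#..#|.  b9=0 t=0,i=10
  .#...|#  b8=1 t=0,i=6
  ..###|#  b7=1 t=0,i=1
  ..##.|.  b6=0 t=2,i=5
  ..#.#|.  b5=0 t=5,i=0
  ..#..|#  b4=1 t=0,i=9
  ...##|#  b3=1 t=2,i=4
  ...#.|#  b2=1 t=0,i=8
  ....#|.  b1=0 t=2,i=3
  .....|#  b0=1 t=2,i=1
  bits 10100001001010110101100110011101 = 2703972765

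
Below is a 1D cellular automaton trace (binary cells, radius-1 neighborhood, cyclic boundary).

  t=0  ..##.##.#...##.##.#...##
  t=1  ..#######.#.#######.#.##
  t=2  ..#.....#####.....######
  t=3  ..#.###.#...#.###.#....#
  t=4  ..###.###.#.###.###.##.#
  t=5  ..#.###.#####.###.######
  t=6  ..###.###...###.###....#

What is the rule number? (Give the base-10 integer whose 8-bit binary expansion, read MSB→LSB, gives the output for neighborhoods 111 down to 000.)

109

  ### -> .   bit 7 = 0  t=1,i=3
  ##. -> #   bit 6 = 1  t=0,i=3
  #.# -> #   bit 5 = 1  t=0,i=4
  #.. -> .   bit 4 = 0  t=0,i=0
  .## -> #   bit 3 = 1  t=0,i=2
  .#. -> #   bit 2 = 1  t=0,i=8
  ..# -> .   bit 1 = 0  t=0,i=1
  ... -> #   bit 0 = 1  t=0,i=10
  bits 01101101 = 109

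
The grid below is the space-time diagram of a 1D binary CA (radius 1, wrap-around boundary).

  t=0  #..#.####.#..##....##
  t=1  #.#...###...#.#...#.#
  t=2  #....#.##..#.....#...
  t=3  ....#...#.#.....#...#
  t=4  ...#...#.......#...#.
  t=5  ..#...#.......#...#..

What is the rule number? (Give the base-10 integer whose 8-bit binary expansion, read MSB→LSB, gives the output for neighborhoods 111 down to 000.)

  [7] ### => #  t=0,i=6
  [6] ##. => #  t=0,i=0
  [5] #.# => .  t=0,i=4
  [4] #.. => .  t=0,i=1
  [3] .## => .  t=0,i=5
  [2] .#. => .  t=0,i=3
  [1] ..# => #  t=0,i=2
  [0] ... => .  t=0,i=16
  bits 11000010 = 194

194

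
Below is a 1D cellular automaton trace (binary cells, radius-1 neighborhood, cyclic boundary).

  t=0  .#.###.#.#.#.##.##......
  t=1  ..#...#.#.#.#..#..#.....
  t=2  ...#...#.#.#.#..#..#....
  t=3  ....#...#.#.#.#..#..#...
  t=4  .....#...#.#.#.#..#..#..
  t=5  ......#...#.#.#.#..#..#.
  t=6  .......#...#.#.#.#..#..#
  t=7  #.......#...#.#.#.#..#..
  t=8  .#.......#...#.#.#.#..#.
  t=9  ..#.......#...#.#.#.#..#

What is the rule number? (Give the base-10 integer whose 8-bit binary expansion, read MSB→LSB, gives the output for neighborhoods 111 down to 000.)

48

  nb ###: next=.  (t=0,i=4, bit7=0)
  nb ##.: next=.  (t=0,i=5, bit6=0)
  nb #.#: next=#  (t=0,i=2, bit5=1)
  nb #..: next=#  (t=0,i=18, bit4=1)
  nb .##: next=.  (t=0,i=3, bit3=0)
  nb .#.: next=.  (t=0,i=1, bit2=0)
  nb ..#: next=.  (t=0,i=0, bit1=0)
  nb ...: next=.  (t=0,i=19, bit0=0)
  bits 00110000 = 48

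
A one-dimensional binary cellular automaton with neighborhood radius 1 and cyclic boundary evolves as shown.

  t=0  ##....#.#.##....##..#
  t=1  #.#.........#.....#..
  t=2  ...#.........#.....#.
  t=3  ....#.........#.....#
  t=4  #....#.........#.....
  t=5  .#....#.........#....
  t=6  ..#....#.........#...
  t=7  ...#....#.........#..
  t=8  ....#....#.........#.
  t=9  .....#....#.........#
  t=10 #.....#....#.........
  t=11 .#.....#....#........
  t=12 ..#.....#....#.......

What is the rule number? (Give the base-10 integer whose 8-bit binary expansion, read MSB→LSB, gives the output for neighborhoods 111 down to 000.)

144

  ### -> #   bit 7 = 1  t=0,i=0
  ##. -> .   bit 6 = 0  t=0,i=1
  #.# -> .   bit 5 = 0  t=0,i=7
  #.. -> #   bit 4 = 1  t=0,i=2
  .## -> .   bit 3 = 0  t=0,i=10
  .#. -> .   bit 2 = 0  t=0,i=6
  ..# -> .   bit 1 = 0  t=0,i=5
  ... -> .   bit 0 = 0  t=0,i=3
  bits 10010000 = 144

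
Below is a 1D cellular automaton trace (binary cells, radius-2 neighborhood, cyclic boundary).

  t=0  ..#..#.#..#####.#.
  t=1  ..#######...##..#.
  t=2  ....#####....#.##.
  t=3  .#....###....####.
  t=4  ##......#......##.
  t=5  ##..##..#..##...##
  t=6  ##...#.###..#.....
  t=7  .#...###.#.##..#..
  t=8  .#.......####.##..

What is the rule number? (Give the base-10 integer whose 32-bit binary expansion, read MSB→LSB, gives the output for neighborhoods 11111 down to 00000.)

  [31] ##### => #  t=0,i=12
  [30] ####. => #  t=0,i=13
  [29] ###.# => .  t=0,i=14
  [28] ###.. => #  t=1,i=8
  [27] ##.## => #  t=4,i=17
  [26] ##.#. => .  t=0,i=15
  [25] ##..# => .  t=1,i=14
  [24] ##... => .  t=1,i=9
  [23] #.### => #  t=6,i=7
  [22] #.##. => #  t=2,i=15
  [21] #.#.# => #  t=7,i=9
  [20] #.#.. => #  t=0,i=7
  [19] #..## => .  t=0,i=9
  [18] #..#. => #  t=0,i=4
  [17] #...# => .  t=0,i=0
  [16] #.... => .  t=2,i=0
  [15] .#### => .  t=0,i=11
  [14] .###. => .  t=3,i=7
  [13] .##.# => #  t=4,i=16
  [12] .##.. => #  t=1,i=13
  [11] .#.## => #  t=2,i=14
  [10] .#.#. => #  t=0,i=6
  [9] .#..# => #  t=0,i=3
  [8] .#... => .  t=0,i=17
  [7] ..### => .  t=0,i=10
  [6] ..##. => .  t=1,i=12
  [5] ..#.# => #  t=0,i=5
  [4] ..#.. => #  t=0,i=2
  [3] ...## => .  t=1,i=1
  [2] ...#. => .  t=0,i=1
  [1] ....# => .  t=2,i=2
  [0] ..... => #  t=2,i=1
  bits 11011000111101000011111000110001 = 3639885361

3639885361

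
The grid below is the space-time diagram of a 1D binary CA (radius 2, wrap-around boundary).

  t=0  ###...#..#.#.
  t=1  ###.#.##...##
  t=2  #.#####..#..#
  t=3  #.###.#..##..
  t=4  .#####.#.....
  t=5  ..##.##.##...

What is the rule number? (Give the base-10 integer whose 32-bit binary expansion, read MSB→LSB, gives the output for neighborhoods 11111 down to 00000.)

3034835728

  ##### -> #   bit 31 = 1  t=1,i=0
  ####. -> .   bit 30 = 0  t=1,i=1
  ###.# -> #   bit 29 = 1  t=1,i=2
  ###.. -> #   bit 28 = 1  t=0,i=2
  ##.## -> .   bit 27 = 0  t=2,i=1
  ##.#. -> #   bit 26 = 1  t=1,i=3
  ##..# -> .   bit 25 = 0  t=2,i=7
  ##... -> .   bit 24 = 0  t=0,i=3
  #.### -> #   bit 23 = 1  t=0,i=0
  #.##. -> #   bit 22 = 1  t=1,i=6
  #.#.# -> #   bit 21 = 1  t=0,i=11
  #.#.. -> .   bit 20 = 0  t=3,i=6
  #..## -> .   bit 19 = 0  t=2,i=11
  #..#. -> .   bit 18 = 0  t=0,i=8
  #...# -> #   bit 17 = 1  t=0,i=4
  #.... -> #   bit 16 = 1  t=4,i=9
  .#### -> #   bit 15 = 1  t=1,i=12
  .###. -> #   bit 14 = 1  t=0,i=1
  .##.# -> #   bit 13 = 1  t=2,i=0
  .##.. -> .   bit 12 = 0  t=1,i=7
  .#.## -> #   bit 11 = 1  t=0,i=12
  .#.#. -> .   bit 10 = 0  t=0,i=10
  .#..# -> #   bit 9 = 1  t=0,i=7
  .#... -> #   bit 8 = 1  t=4,i=8
  ..### -> .   bit 7 = 0  t=1,i=11
  ..##. -> .   bit 6 = 0  t=2,i=12
  ..#.# -> .   bit 5 = 0  t=0,i=9
  ..#.. -> #   bit 4 = 1  t=0,i=6
  ...## -> .   bit 3 = 0  t=1,i=10
  ...#. -> .   bit 2 = 0  t=0,i=5
  ....# -> .   bit 1 = 0  t=4,i=12
  ..... -> .   bit 0 = 0  t=4,i=10
  bits 10110100111000111110101100010000 = 3034835728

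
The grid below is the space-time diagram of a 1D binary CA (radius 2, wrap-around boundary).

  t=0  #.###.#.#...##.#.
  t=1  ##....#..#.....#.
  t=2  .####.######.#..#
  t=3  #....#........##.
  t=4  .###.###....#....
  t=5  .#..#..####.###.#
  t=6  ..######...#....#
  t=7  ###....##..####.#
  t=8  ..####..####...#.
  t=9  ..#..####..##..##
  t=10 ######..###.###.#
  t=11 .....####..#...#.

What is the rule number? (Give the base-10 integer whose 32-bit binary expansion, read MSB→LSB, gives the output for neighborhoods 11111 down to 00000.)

455941010

  ##### -> .   bit 31 = 0  t=2,i=8
  ####. -> .   bit 30 = 0  t=2,i=3
  ###.# -> .   bit 29 = 0  t=0,i=4
  ###.. -> #   bit 28 = 1  t=4,i=7
  ##.## -> #   bit 27 = 1  t=2,i=5
  ##.#. -> .   bit 26 = 0  t=0,i=5
  ##..# -> #   bit 25 = 1  t=7,i=9
  ##... -> #   bit 24 = 1  t=1,i=2
  #.### -> .   bit 23 = 0  t=0,i=2
  #.##. -> .   bit 22 = 0  t=1,i=0
  #.#.# -> #   bit 21 = 1  t=0,i=0
  #.#.. -> .   bit 20 = 0  t=0,i=8
  #..## -> #   bit 19 = 1  t=5,i=6
  #..#. -> #   bit 18 = 1  t=1,i=8
  #...# -> .   bit 17 = 0  t=0,i=10
  #.... -> #   bit 16 = 1  t=1,i=3
  .#### -> .   bit 15 = 0  t=2,i=2
  .###. -> .   bit 14 = 0  t=0,i=3
  .##.# -> .   bit 13 = 0  t=0,i=13
  .##.. -> #   bit 12 = 1  t=1,i=1
  .#.## -> #   bit 11 = 1  t=0,i=1
  .#.#. -> .   bit 10 = 0  t=0,i=7
  .#..# -> #   bit 9 = 1  t=1,i=7
  .#... -> #   bit 8 = 1  t=0,i=9
  ..### -> #   bit 7 = 1  t=4,i=1
  ..##. -> .   bit 6 = 0  t=0,i=12
  ..#.# -> .   bit 5 = 0  t=1,i=15
  ..#.. -> #   bit 4 = 1  t=1,i=6
  ...## -> .   bit 3 = 0  t=0,i=11
  ...#. -> .   bit 2 = 0  t=1,i=5
  ....# -> #   bit 1 = 1  t=1,i=4
  ..... -> .   bit 0 = 0  t=1,i=12
  bits 00011011001011010001101110010010 = 455941010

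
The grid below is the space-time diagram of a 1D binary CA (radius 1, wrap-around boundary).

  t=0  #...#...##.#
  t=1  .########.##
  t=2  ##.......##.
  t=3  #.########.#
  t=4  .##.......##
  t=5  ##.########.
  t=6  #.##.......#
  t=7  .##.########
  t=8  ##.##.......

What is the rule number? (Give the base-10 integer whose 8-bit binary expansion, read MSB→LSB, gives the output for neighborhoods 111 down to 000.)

  nb ###: next=.  (t=1,i=2, bit7=0)
  nb ##.: next=.  (t=0,i=0, bit6=0)
  nb #.#: next=#  (t=0,i=10, bit5=1)
  nb #..: next=#  (t=0,i=1, bit4=1)
  nb .##: next=#  (t=0,i=8, bit3=1)
  nb .#.: next=#  (t=0,i=4, bit2=1)
  nb ..#: next=#  (t=0,i=3, bit1=1)
  nb ...: next=#  (t=0,i=2, bit0=1)
  bits 00111111 = 63

63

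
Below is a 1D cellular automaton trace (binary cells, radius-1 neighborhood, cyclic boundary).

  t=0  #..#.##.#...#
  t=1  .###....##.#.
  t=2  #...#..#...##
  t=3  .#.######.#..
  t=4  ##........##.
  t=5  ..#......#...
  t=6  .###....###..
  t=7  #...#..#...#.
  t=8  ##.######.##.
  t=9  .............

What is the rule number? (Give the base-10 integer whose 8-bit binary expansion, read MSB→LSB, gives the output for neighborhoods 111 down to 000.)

22

  [7] ### => .  t=1,i=2
  [6] ##. => .  t=0,i=0
  [5] #.# => .  t=0,i=4
  [4] #.. => #  t=0,i=1
  [3] .## => .  t=0,i=5
  [2] .#. => #  t=0,i=3
  [1] ..# => #  t=0,i=2
  [0] ... => .  t=0,i=10
  bits 00010110 = 22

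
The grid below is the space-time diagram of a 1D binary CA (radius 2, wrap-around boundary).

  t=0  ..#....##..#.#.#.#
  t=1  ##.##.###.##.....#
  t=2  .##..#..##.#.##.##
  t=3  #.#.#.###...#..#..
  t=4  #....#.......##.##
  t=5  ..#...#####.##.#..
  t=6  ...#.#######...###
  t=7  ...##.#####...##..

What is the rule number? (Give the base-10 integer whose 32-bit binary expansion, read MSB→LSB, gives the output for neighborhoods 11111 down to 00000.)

  ##### -> #   bit 31 = 1  t=5,i=8
  ####. -> #   bit 30 = 1  t=5,i=9
  ###.# -> #   bit 29 = 1  t=1,i=1
  ###.. -> .   bit 28 = 0  t=3,i=8
  ##.## -> #   bit 27 = 1  t=1,i=2
  ##.#. -> .   bit 26 = 0  t=2,i=10
  ##..# -> .   bit 25 = 0  t=0,i=9
  ##... -> .   bit 24 = 0  t=1,i=12
  #.### -> .   bit 23 = 0  t=1,i=6
  #.##. -> .   bit 22 = 0  t=1,i=3
  #.#.# -> .   bit 21 = 0  t=0,i=13
  #.#.. -> #   bit 20 = 1  t=0,i=17
  #..## -> #   bit 19 = 1  t=2,i=7
  #..#. -> #   bit 18 = 1  t=0,i=1
  #...# -> .   bit 17 = 0  t=3,i=10
  #.... -> #   bit 16 = 1  t=0,i=4
  .#### -> #   bit 15 = 1  t=5,i=7
  .###. -> .   bit 14 = 0  t=1,i=0
  .##.# -> .   bit 13 = 0  t=1,i=4
  .##.. -> #   bit 12 = 1  t=0,i=8
  .#.## -> #   bit 11 = 1  t=2,i=12
  .#.#. -> .   bit 10 = 0  t=0,i=12
  .#..# -> #   bit 9 = 1  t=0,i=0
  .#... -> #   bit 8 = 1  t=0,i=3
  ..### -> #   bit 7 = 1  t=1,i=17
  ..##. -> #   bit 6 = 1  t=0,i=7
  ..#.# -> #   bit 5 = 1  t=0,i=11
  ..#.. -> .   bit 4 = 0  t=0,i=2
  ...## -> #   bit 3 = 1  t=0,i=6
  ...#. -> .   bit 2 = 0  t=3,i=11
  ....# -> .   bit 1 = 0  t=0,i=5
  ..... -> #   bit 0 = 1  t=1,i=14
  bits 11101000000111011001101111101001 = 3894254569

3894254569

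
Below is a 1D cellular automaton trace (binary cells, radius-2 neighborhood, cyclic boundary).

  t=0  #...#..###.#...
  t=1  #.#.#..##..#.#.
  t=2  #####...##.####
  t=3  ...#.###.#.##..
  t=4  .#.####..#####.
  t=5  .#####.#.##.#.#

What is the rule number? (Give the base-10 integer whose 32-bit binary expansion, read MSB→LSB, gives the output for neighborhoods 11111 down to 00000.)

  [31] ##### => .  t=2,i=0
  [30] ####. => #  t=2,i=3
  [29] ###.# => .  t=0,i=9
  [28] ###.. => .  t=2,i=4
  [27] ##.## => .  t=2,i=10
  [26] ##.#. => .  t=0,i=10
  [25] ##..# => #  t=1,i=9
  [24] ##... => #  t=2,i=5
  [23] #.### => #  t=2,i=11
  [22] #.##. => #  t=3,i=11
  [21] #.#.# => #  t=1,i=0
  [20] #.#.. => #  t=0,i=11
  [19] #..## => .  t=0,i=6
  [18] #..#. => .  t=1,i=10
  [17] #...# => #  t=0,i=2
  [16] #.... => .  t=3,i=14
  [15] .#### => #  t=2,i=12
  [14] .###. => #  t=0,i=8
  [13] .##.# => #  t=2,i=9
  [12] .##.. => #  t=1,i=8
  [11] .#.## => #  t=3,i=4
  [10] .#.#. => #  t=1,i=1
  [9] .#..# => .  t=0,i=5
  [8] .#... => .  t=0,i=1
  [7] ..### => #  t=0,i=7
  [6] ..##. => .  t=1,i=7
  [5] ..#.# => #  t=1,i=11
  [4] ..#.. => #  t=0,i=0
  [3] ...## => #  t=2,i=7
  [2] ...#. => .  t=0,i=3
  [1] ....# => #  t=3,i=1
  [0] ..... => .  t=3,i=0
  bits 01000011111100101111110010111010 = 1139997882

1139997882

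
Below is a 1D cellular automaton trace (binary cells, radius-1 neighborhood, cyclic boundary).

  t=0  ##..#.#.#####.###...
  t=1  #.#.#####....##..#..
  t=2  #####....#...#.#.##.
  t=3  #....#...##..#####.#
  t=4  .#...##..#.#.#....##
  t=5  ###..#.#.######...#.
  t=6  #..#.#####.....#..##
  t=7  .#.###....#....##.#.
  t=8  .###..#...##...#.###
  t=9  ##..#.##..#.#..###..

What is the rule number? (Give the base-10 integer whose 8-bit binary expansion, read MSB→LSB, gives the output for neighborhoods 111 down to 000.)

60

  [7] ### => .  t=0,i=9
  [6] ##. => .  t=0,i=1
  [5] #.# => #  t=0,i=5
  [4] #.. => #  t=0,i=2
  [3] .## => #  t=0,i=0
  [2] .#. => #  t=0,i=4
  [1] ..# => .  t=0,i=3
  [0] ... => .  t=0,i=18
  bits 00111100 = 60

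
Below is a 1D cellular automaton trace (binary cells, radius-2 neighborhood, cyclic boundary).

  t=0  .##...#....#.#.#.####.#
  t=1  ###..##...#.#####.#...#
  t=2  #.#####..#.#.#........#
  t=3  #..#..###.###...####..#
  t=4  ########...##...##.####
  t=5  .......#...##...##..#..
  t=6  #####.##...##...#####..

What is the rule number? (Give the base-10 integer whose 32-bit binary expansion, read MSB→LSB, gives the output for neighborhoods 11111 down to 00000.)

  ##### -> .   bit 31 = 0  t=1,i=14
  ####. -> .   bit 30 = 0  t=0,i=19
  ###.# -> .   bit 29 = 0  t=0,i=20
  ###.. -> #   bit 28 = 1  t=1,i=2
  ##.## -> .   bit 27 = 0  t=2,i=1
  ##.#. -> .   bit 26 = 0  t=0,i=21
  ##..# -> #   bit 25 = 1  t=1,i=3
  ##... -> .   bit 24 = 0  t=0,i=3
  #.### -> .   bit 23 = 0  t=0,i=17
  #.##. -> #   bit 22 = 1  t=0,i=1
  #.#.# -> #   bit 21 = 1  t=0,i=13
  #.#.. -> .   bit 20 = 0  t=1,i=18
  #..## -> #   bit 19 = 1  t=1,i=4
  #..#. -> #   bit 18 = 1  t=2,i=8
  #...# -> .   bit 17 = 0  t=0,i=4
  #.... -> .   bit 16 = 0  t=0,i=8
  .#### -> #   bit 15 = 1  t=0,i=18
  .###. -> #   bit 14 = 1  t=3,i=7
  .##.# -> #   bit 13 = 1  t=2,i=0
  .##.. -> #   bit 12 = 1  t=0,i=2
  .#.## -> #   bit 11 = 1  t=0,i=0
  .#.#. -> #   bit 10 = 1  t=0,i=12
  .#..# -> #   bit 9 = 1  t=3,i=4
  .#... -> .   bit 8 = 0  t=0,i=7
  ..### -> #   bit 7 = 1  t=1,i=22
  ..##. -> #   bit 6 = 1  t=1,i=5
  ..#.# -> .   bit 5 = 0  t=0,i=11
  ..#.. -> #   bit 4 = 1  t=0,i=6
  ...## -> .   bit 3 = 0  t=1,i=21
  ...#. -> #   bit 2 = 1  t=0,i=5
  ....# -> .   bit 1 = 0  t=0,i=9
  ..... -> #   bit 0 = 1  t=2,i=16
  bits 00010010011011001111111011010101 = 309133013

309133013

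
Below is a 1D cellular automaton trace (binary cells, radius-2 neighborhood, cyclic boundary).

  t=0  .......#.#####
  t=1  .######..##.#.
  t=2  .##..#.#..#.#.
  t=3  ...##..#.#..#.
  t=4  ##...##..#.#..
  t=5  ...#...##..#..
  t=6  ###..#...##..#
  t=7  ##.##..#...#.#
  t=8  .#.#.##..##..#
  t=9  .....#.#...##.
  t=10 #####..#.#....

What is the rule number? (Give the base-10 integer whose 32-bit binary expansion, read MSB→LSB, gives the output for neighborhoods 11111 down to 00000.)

  ##### -> .   bit 31 = 0  t=0,i=11
  ####. -> #   bit 30 = 1  t=0,i=12
  ###.# -> #   bit 29 = 1  t=7,i=1
  ###.. -> .   bit 28 = 0  t=0,i=13
  ##.## -> .   bit 27 = 0  t=7,i=2
  ##.#. -> .   bit 26 = 0  t=1,i=11
  ##..# -> #   bit 25 = 1  t=1,i=7
  ##... -> .   bit 24 = 0  t=0,i=0
  #.### -> #   bit 23 = 1  t=0,i=9
  #.##. -> #   bit 22 = 1  t=7,i=3
  #.#.# -> .   bit 21 = 0  t=8,i=1
  #.#.. -> #   bit 20 = 1  t=1,i=12
  #..## -> .   bit 19 = 0  t=1,i=0
  #..#. -> #   bit 18 = 1  t=2,i=4
  #...# -> #   bit 17 = 1  t=4,i=3
  #.... -> #   bit 16 = 1  t=0,i=1
  .#### -> #   bit 15 = 1  t=0,i=10
  .###. -> .   bit 14 = 0  t=7,i=0
  .##.# -> #   bit 13 = 1  t=1,i=10
  .##.. -> .   bit 12 = 0  t=2,i=2
  .#.## -> .   bit 11 = 0  t=0,i=8
  .#.#. -> .   bit 10 = 0  t=2,i=6
  .#..# -> .   bit 9 = 0  t=1,i=13
  .#... -> .   bit 8 = 0  t=3,i=13
  ..### -> #   bit 7 = 1  t=1,i=1
  ..##. -> .   bit 6 = 0  t=1,i=9
  ..#.# -> .   bit 5 = 0  t=0,i=7
  ..#.. -> .   bit 4 = 0  t=3,i=12
  ...## -> .   bit 3 = 0  t=3,i=2
  ...#. -> #   bit 2 = 1  t=0,i=6
  ....# -> #   bit 1 = 1  t=0,i=5
  ..... -> #   bit 0 = 1  t=0,i=2
  bits 01100010110101111010000010000111 = 1658298503

1658298503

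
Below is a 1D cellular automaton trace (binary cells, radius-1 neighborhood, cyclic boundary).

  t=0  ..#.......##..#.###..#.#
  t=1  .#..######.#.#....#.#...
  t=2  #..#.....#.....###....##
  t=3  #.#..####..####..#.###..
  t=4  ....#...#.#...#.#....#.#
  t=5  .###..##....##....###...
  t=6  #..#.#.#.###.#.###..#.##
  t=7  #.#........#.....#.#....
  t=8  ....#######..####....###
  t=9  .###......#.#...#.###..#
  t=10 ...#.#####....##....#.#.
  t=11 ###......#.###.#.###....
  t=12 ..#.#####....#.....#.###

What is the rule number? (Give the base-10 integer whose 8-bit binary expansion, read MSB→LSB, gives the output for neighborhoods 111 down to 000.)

  [7] ### => .  t=0,i=17
  [6] ##. => #  t=0,i=11
  [5] #.# => .  t=0,i=15
  [4] #.. => .  t=0,i=0
  [3] .## => .  t=0,i=10
  [2] .#. => .  t=0,i=2
  [1] ..# => #  t=0,i=1
  [0] ... => #  t=0,i=4
  bits 01000011 = 67

67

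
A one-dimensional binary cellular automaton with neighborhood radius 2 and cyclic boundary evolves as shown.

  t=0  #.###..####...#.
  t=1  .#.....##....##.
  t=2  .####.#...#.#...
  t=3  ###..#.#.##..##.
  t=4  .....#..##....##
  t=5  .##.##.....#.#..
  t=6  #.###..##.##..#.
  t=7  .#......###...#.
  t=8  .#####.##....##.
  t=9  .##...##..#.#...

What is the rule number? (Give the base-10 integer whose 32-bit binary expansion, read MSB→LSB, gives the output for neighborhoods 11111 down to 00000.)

  #####|.  b31=0 t=8,i=3
  ####.|.  b30=0 t=0,i=9
  ###.#|.  b29=0 t=2,i=4
  ###..|.  b28=0 t=0,i=4
  ##.##|#  b27=1 t=3,i=15
  ##.#.|#  b26=1 t=2,i=5
  ##..#|.  b25=0 t=0,i=5
  ##...|.  b24=0 t=0,i=11
  #.###|.  b23=0 t=0,i=2
  #.##.|#  b22=1 t=3,i=9
  #.#.#|.  b21=0 t=0,i=0
  #.#..|.  b20=0 t=2,i=6
  #..##|.  b19=0 t=0,i=6
  #..#.|.  b18=0 t=1,i=0
  #...#|.  b17=0 t=0,i=12
  #....|#  b16=1 t=1,i=3
  .####|#  b15=1 t=0,i=8
  .###.|.  b14=0 t=0,i=3
  .##.#|#  b13=1 t=3,i=14
  .##..|.  b12=0 t=1,i=8
  .#.##|#  b11=1 t=0,i=1
  .#.#.|.  b10=0 t=0,i=15
  .#..#|.  b9=0 t=4,i=6
  .#...|#  b8=1 t=1,i=2
  ..###|#  b7=1 t=0,i=7
  ..##.|.  b6=0 t=1,i=7
  ..#.#|#  b5=1 t=0,i=14
  ..#..|#  b4=1 t=1,i=1
  ...##|#  b3=1 t=1,i=6
  ...#.|#  b2=1 t=0,i=13
  ....#|.  b1=0 t=1,i=5
  .....|#  b0=1 t=1,i=4
  bits 00001100010000011010100110111101 = 205629885

205629885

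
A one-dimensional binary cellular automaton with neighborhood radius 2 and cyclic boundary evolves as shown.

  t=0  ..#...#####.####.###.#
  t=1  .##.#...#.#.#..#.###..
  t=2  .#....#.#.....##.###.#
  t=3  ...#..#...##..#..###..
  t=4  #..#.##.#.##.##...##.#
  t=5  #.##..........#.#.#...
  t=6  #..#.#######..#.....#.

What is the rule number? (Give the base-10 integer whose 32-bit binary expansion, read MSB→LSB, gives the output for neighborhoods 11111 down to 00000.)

2961657969

  nb #####: next=#  (t=0,i=8, bit31=1)
  nb ####.: next=.  (t=0,i=9, bit30=0)
  nb ###.#: next=#  (t=0,i=10, bit29=1)
  nb ###..: next=#  (t=1,i=19, bit28=1)
  nb ##.##: next=.  (t=0,i=11, bit27=0)
  nb ##.#.: next=.  (t=0,i=20, bit26=0)
  nb ##..#: next=.  (t=3,i=12, bit25=0)
  nb ##...: next=.  (t=1,i=20, bit24=0)
  nb #.###: next=#  (t=0,i=12, bit23=1)
  nb #.##.: next=.  (t=4,i=5, bit22=0)
  nb #.#.#: next=.  (t=1,i=10, bit21=0)
  nb #.#..: next=.  (t=0,i=21, bit20=0)
  nb #..##: next=.  (t=3,i=16, bit19=0)
  nb #..#.: next=#  (t=0,i=1, bit18=1)
  nb #...#: next=#  (t=0,i=4, bit17=1)
  nb #....: next=#  (t=2,i=3, bit16=1)
  nb .####: next=.  (t=0,i=7, bit15=0)
  nb .###.: next=#  (t=0,i=18, bit14=1)
  nb .##.#: next=.  (t=1,i=2, bit13=0)
  nb .##..: next=#  (t=3,i=11, bit12=1)
  nb .#.##: next=.  (t=1,i=16, bit11=0)
  nb .#.#.: next=.  (t=1,i=9, bit10=0)
  nb .#..#: next=.  (t=0,i=0, bit9=0)
  nb .#...: next=.  (t=0,i=3, bit8=0)
  nb ..###: next=.  (t=0,i=6, bit7=0)
  nb ..##.: next=#  (t=1,i=1, bit6=1)
  nb ..#.#: next=#  (t=1,i=8, bit5=1)
  nb ..#..: next=#  (t=0,i=2, bit4=1)
  nb ...##: next=.  (t=0,i=5, bit3=0)
  nb ...#.: next=.  (t=1,i=7, bit2=0)
  nb ....#: next=.  (t=2,i=4, bit1=0)
  nb .....: next=#  (t=2,i=11, bit0=1)
  bits 10110000100001110101000001110001 = 2961657969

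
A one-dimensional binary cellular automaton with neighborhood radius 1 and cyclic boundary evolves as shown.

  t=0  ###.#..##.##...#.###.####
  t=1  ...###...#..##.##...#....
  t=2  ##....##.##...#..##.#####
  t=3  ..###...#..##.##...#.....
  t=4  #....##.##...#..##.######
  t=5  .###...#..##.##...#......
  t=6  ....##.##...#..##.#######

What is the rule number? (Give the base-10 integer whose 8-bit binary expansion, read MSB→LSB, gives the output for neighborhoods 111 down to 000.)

53

  ###|.  b7=0 t=0,i=0
  ##.|.  b6=0 t=0,i=2
  #.#|#  b5=1 t=0,i=3
  #..|#  b4=1 t=0,i=5
  .##|.  b3=0 t=0,i=7
  .#.|#  b2=1 t=0,i=4
  ..#|.  b1=0 t=0,i=6
  ...|#  b0=1 t=0,i=13
  bits 00110101 = 53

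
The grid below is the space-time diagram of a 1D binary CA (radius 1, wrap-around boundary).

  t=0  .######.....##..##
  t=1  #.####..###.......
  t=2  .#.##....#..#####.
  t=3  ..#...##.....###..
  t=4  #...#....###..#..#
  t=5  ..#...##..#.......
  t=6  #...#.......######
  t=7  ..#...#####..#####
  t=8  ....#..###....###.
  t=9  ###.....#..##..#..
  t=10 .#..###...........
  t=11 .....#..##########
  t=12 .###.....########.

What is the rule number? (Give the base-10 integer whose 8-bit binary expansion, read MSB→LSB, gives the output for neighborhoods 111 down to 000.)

  [7] ### => #  t=0,i=2
  [6] ##. => .  t=0,i=6
  [5] #.# => #  t=0,i=0
  [4] #.. => .  t=0,i=7
  [3] .## => .  t=0,i=1
  [2] .#. => .  t=1,i=0
  [1] ..# => .  t=0,i=11
  [0] ... => #  t=0,i=8
  bits 10100001 = 161

161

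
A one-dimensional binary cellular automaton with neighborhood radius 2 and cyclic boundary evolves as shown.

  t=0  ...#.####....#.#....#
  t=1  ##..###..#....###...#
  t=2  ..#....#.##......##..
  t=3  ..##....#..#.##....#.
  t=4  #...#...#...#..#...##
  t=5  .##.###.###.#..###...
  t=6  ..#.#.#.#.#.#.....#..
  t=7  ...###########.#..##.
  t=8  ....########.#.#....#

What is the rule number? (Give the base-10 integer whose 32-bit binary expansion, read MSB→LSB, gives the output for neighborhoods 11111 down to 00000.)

2746395921

  nb #####: next=#  (t=7,i=5, bit31=1)
  nb ####.: next=.  (t=0,i=7, bit30=0)
  nb ###.#: next=#  (t=5,i=6, bit29=1)
  nb ###..: next=.  (t=0,i=8, bit28=0)
  nb ##.##: next=.  (t=5,i=3, bit27=0)
  nb ##.#.: next=.  (t=5,i=11, bit26=0)
  nb ##..#: next=#  (t=1,i=2, bit25=1)
  nb ##...: next=#  (t=0,i=9, bit24=1)
  nb #.###: next=#  (t=0,i=5, bit23=1)
  nb #.##.: next=.  (t=2,i=9, bit22=0)
  nb #.#.#: next=#  (t=6,i=4, bit21=1)
  nb #.#..: next=#  (t=0,i=15, bit20=1)
  nb #..##: next=.  (t=1,i=3, bit19=0)
  nb #..#.: next=.  (t=1,i=8, bit18=0)
  nb #...#: next=#  (t=0,i=1, bit17=1)
  nb #....: next=.  (t=0,i=10, bit16=0)
  nb .####: next=#  (t=0,i=6, bit15=1)
  nb .###.: next=.  (t=1,i=0, bit14=0)
  nb .##.#: next=#  (t=5,i=2, bit13=1)
  nb .##..: next=.  (t=2,i=10, bit12=0)
  nb .#.##: next=#  (t=0,i=4, bit11=1)
  nb .#.#.: next=#  (t=0,i=14, bit10=1)
  nb .#..#: next=.  (t=3,i=9, bit9=0)
  nb .#...: next=#  (t=0,i=0, bit8=1)
  nb ..###: next=.  (t=1,i=4, bit7=0)
  nb ..##.: next=.  (t=2,i=17, bit6=0)
  nb ..#.#: next=.  (t=0,i=3, bit5=0)
  nb ..#..: next=#  (t=0,i=20, bit4=1)
  nb ...##: next=.  (t=1,i=13, bit3=0)
  nb ...#.: next=.  (t=0,i=2, bit2=0)
  nb ....#: next=.  (t=0,i=11, bit1=0)
  nb .....: next=#  (t=2,i=13, bit0=1)
  bits 10100011101100101010110100010001 = 2746395921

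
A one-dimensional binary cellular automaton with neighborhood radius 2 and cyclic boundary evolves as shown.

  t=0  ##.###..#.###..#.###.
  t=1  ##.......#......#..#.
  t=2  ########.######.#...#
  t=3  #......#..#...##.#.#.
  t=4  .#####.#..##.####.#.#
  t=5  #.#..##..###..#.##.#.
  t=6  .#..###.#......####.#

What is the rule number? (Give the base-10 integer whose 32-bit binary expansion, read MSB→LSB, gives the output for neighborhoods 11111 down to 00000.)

625589595

  #####|.  b31=0 t=2,i=1
  ####.|.  b30=0 t=2,i=6
  ###.#|#  b29=1 t=0,i=19
  ###..|.  b28=0 t=0,i=5
  ##.##|.  b27=0 t=0,i=2
  ##.#.|#  b26=1 t=2,i=15
  ##..#|.  b25=0 t=0,i=6
  ##...|#  b24=1 t=1,i=2
  #.###|.  b23=0 t=0,i=3
  #.##.|#  b22=1 t=0,i=0
  #.#.#|.  b21=0 t=3,i=17
  #.#..|.  b20=0 t=2,i=16
  #..##|#  b19=1 t=4,i=9
  #..#.|.  b18=0 t=0,i=7
  #...#|.  b17=0 t=2,i=18
  #....|#  b16=1 t=1,i=3
  .####|#  b15=1 t=2,i=0
  .###.|.  b14=0 t=0,i=4
  .##.#|#  b13=1 t=0,i=1
  .##..|#  b12=1 t=1,i=1
  .#.##|#  b11=1 t=0,i=9
  .#.#.|#  b10=1 t=3,i=18
  .#..#|.  b9=0 t=1,i=17
  .#...|#  b8=1 t=1,i=10
  ..###|.  b7=0 t=2,i=20
  ..##.|#  b6=1 t=3,i=14
  ..#.#|.  b5=0 t=0,i=8
  ..#..|#  b4=1 t=1,i=9
  ...##|#  b3=1 t=2,i=19
  ...#.|.  b2=0 t=1,i=8
  ....#|#  b1=1 t=1,i=7
  .....|#  b0=1 t=1,i=4
  bits 00100101010010011011110101011011 = 625589595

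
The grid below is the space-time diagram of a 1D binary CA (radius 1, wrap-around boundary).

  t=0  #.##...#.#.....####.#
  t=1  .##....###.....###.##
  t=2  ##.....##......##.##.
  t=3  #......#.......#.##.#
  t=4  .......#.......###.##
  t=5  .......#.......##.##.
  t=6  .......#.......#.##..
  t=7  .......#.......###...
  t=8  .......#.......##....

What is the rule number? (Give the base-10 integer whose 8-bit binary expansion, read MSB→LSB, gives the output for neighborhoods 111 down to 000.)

  ###|#  b7=1 t=0,i=16
  ##.|.  b6=0 t=0,i=0
  #.#|#  b5=1 t=0,i=1
  #..|.  b4=0 t=0,i=4
  .##|#  b3=1 t=0,i=2
  .#.|#  b2=1 t=0,i=7
  ..#|.  b1=0 t=0,i=6
  ...|.  b0=0 t=0,i=5
  bits 10101100 = 172

172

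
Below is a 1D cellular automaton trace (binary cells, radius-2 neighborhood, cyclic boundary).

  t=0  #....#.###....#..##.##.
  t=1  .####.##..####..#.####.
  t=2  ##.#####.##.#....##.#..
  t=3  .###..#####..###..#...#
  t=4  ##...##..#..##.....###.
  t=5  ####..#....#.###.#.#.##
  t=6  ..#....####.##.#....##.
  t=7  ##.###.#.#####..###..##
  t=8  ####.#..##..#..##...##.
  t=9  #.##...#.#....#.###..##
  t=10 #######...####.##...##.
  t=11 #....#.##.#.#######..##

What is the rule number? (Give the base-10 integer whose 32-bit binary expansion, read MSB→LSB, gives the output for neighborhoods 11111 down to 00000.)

  nb #####: next=.  (t=2,i=5, bit31=0)
  nb ####.: next=#  (t=1,i=3, bit30=1)
  nb ###.#: next=#  (t=1,i=4, bit29=1)
  nb ###..: next=.  (t=0,i=9, bit28=0)
  nb ##.##: next=#  (t=0,i=19, bit27=1)
  nb ##.#.: next=.  (t=0,i=22, bit26=0)
  nb ##..#: next=.  (t=1,i=8, bit25=0)
  nb ##...: next=#  (t=0,i=10, bit24=1)
  nb #.###: next=#  (t=0,i=7, bit23=1)
  nb #.##.: next=#  (t=0,i=20, bit22=1)
  nb #.#.#: next=.  (t=5,i=17, bit21=0)
  nb #.#..: next=.  (t=0,i=0, bit20=0)
  nb #..##: next=#  (t=0,i=16, bit19=1)
  nb #..#.: next=.  (t=1,i=15, bit18=0)
  nb #...#: next=#  (t=3,i=20, bit17=1)
  nb #....: next=#  (t=0,i=2, bit16=1)
  nb .####: next=.  (t=1,i=2, bit15=0)
  nb .###.: next=.  (t=0,i=8, bit14=0)
  nb .##.#: next=#  (t=0,i=18, bit13=1)
  nb .##..: next=#  (t=1,i=7, bit12=1)
  nb .#.##: next=#  (t=0,i=6, bit11=1)
  nb .#.#.: next=.  (t=5,i=18, bit10=0)
  nb .#..#: next=.  (t=0,i=15, bit9=0)
  nb .#...: next=#  (t=0,i=1, bit8=1)
  nb ..###: next=#  (t=1,i=1, bit7=1)
  nb ..##.: next=.  (t=0,i=17, bit6=0)
  nb ..#.#: next=.  (t=0,i=5, bit5=0)
  nb ..#..: next=.  (t=0,i=14, bit4=0)
  nb ...##: next=.  (t=2,i=16, bit3=0)
  nb ...#.: next=#  (t=0,i=4, bit2=1)
  nb ....#: next=#  (t=0,i=3, bit1=1)
  nb .....: next=.  (t=4,i=16, bit0=0)
  bits 01101001110010110011100110000110 = 1774926214

1774926214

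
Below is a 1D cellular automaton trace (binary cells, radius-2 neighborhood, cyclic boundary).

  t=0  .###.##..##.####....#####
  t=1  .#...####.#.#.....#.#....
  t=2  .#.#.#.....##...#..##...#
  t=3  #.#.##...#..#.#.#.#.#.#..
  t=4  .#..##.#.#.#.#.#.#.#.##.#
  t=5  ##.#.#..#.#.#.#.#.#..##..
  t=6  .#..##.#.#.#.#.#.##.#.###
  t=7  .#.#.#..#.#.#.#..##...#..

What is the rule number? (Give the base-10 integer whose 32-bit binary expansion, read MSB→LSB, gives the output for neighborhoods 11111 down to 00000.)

48116882

  #####|.  b31=0 t=0,i=22
  ####.|.  b30=0 t=0,i=14
  ###.#|.  b29=0 t=0,i=3
  ###..|.  b28=0 t=0,i=15
  ##.##|.  b27=0 t=0,i=0
  ##.#.|.  b26=0 t=1,i=9
  ##..#|#  b25=1 t=0,i=7
  ##...|.  b24=0 t=0,i=16
  #.###|#  b23=1 t=0,i=1
  #.##.|#  b22=1 t=0,i=5
  #.#.#|.  b21=0 t=1,i=10
  #.#..|#  b20=1 t=1,i=12
  #..##|#  b19=1 t=0,i=8
  #..#.|#  b18=1 t=3,i=11
  #...#|#  b17=1 t=1,i=3
  #....|.  b16=0 t=0,i=17
  .####|.  b15=0 t=0,i=13
  .###.|.  b14=0 t=0,i=2
  .##.#|#  b13=1 t=0,i=10
  .##..|#  b12=1 t=0,i=6
  .#.##|.  b11=0 t=3,i=3
  .#.#.|#  b10=1 t=1,i=11
  .#..#|.  b9=0 t=2,i=17
  .#...|.  b8=0 t=1,i=2
  ..###|#  b7=1 t=0,i=20
  ..##.|.  b6=0 t=0,i=9
  ..#.#|.  b5=0 t=1,i=18
  ..#..|#  b4=1 t=1,i=1
  ...##|.  b3=0 t=0,i=19
  ...#.|.  b2=0 t=1,i=0
  ....#|#  b1=1 t=0,i=18
  .....|.  b0=0 t=1,i=15
  bits 00000010110111100011010010010010 = 48116882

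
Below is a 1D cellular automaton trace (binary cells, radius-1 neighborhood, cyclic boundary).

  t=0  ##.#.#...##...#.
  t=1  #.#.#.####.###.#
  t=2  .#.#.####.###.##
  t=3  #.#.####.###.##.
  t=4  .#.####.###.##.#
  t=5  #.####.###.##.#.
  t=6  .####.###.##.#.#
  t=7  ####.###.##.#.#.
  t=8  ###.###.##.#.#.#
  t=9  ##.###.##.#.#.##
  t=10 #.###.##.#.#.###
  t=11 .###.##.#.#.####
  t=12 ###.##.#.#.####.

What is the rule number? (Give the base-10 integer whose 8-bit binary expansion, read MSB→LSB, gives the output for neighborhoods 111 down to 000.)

  [7] ### => #  t=1,i=7
  [6] ##. => .  t=0,i=1
  [5] #.# => #  t=0,i=2
  [4] #.. => #  t=0,i=6
  [3] .## => #  t=0,i=0
  [2] .#. => .  t=0,i=3
  [1] ..# => #  t=0,i=8
  [0] ... => #  t=0,i=7
  bits 10111011 = 187

187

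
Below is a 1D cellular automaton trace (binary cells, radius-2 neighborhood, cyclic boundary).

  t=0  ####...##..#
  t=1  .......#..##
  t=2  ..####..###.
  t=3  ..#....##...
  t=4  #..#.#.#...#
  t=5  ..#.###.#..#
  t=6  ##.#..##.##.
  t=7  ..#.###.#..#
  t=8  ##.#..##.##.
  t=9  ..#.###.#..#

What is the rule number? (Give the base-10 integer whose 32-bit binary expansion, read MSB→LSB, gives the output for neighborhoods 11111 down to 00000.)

  nb #####: next=.  (t=0,i=1, bit31=0)
  nb ####.: next=.  (t=0,i=2, bit30=0)
  nb ###.#: next=#  (t=5,i=6, bit29=1)
  nb ###..: next=.  (t=0,i=3, bit28=0)
  nb ##.##: next=#  (t=6,i=8, bit27=1)
  nb ##.#.: next=#  (t=5,i=7, bit26=1)
  nb ##..#: next=.  (t=0,i=9, bit25=0)
  nb ##...: next=.  (t=0,i=4, bit24=0)
  nb #.###: next=.  (t=5,i=4, bit23=0)
  nb #.##.: next=.  (t=6,i=0, bit22=0)
  nb #.#.#: next=#  (t=4,i=5, bit21=1)
  nb #.#..: next=.  (t=4,i=7, bit20=0)
  nb #..##: next=#  (t=0,i=10, bit19=1)
  nb #..#.: next=#  (t=4,i=2, bit18=1)
  nb #...#: next=.  (t=0,i=5, bit17=0)
  nb #....: next=.  (t=1,i=1, bit16=0)
  nb .####: next=.  (t=0,i=0, bit15=0)
  nb .###.: next=.  (t=2,i=9, bit14=0)
  nb .##.#: next=.  (t=6,i=1, bit13=0)
  nb .##..: next=.  (t=0,i=8, bit12=0)
  nb .#.##: next=#  (t=5,i=3, bit11=1)
  nb .#.#.: next=#  (t=4,i=4, bit10=1)
  nb .#..#: next=#  (t=1,i=8, bit9=1)
  nb .#...: next=#  (t=3,i=3, bit8=1)
  nb ..###: next=#  (t=0,i=11, bit7=1)
  nb ..##.: next=#  (t=0,i=7, bit6=1)
  nb ..#.#: next=.  (t=4,i=3, bit5=0)
  nb ..#..: next=.  (t=1,i=7, bit4=0)
  nb ...##: next=.  (t=0,i=6, bit3=0)
  nb ...#.: next=.  (t=1,i=6, bit2=0)
  nb ....#: next=#  (t=1,i=5, bit1=1)
  nb .....: next=#  (t=1,i=2, bit0=1)
  bits 00101100001011000000111111000011 = 741085123

741085123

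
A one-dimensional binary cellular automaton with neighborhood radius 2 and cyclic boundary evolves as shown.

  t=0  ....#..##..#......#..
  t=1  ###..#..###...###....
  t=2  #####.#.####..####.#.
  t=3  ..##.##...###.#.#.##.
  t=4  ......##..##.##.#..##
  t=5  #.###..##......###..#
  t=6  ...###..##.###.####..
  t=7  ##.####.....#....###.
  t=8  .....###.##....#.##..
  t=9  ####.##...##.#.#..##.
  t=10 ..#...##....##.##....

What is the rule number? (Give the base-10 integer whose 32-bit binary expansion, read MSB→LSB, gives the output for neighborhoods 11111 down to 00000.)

3610530467

  [31] ##### => #  t=2,i=2
  [30] ####. => #  t=2,i=3
  [29] ###.# => .  t=2,i=4
  [28] ###.. => #  t=1,i=2
  [27] ##.## => .  t=3,i=4
  [26] ##.#. => #  t=2,i=5
  [25] ##..# => #  t=0,i=9
  [24] ##... => #  t=1,i=11
  [23] #.### => .  t=2,i=0
  [22] #.##. => .  t=3,i=5
  [21] #.#.# => #  t=2,i=6
  [20] #.#.. => #  t=4,i=16
  [19] #..## => .  t=0,i=6
  [18] #..#. => #  t=0,i=10
  [17] #...# => .  t=1,i=12
  [16] #.... => .  t=0,i=13
  [15] .#### => .  t=2,i=1
  [14] .###. => #  t=1,i=1
  [13] .##.# => .  t=3,i=3
  [12] .##.. => #  t=0,i=8
  [11] .#.## => .  t=2,i=7
  [10] .#.#. => .  t=3,i=15
  [9] .#..# => #  t=0,i=5
  [8] .#... => .  t=0,i=12
  [7] ..### => #  t=1,i=0
  [6] ..##. => .  t=0,i=7
  [5] ..#.# => #  t=8,i=15
  [4] ..#.. => .  t=0,i=4
  [3] ...## => .  t=1,i=13
  [2] ...#. => .  t=0,i=3
  [1] ....# => #  t=0,i=2
  [0] ..... => #  t=0,i=0
  bits 11010111001101000101001010100011 = 3610530467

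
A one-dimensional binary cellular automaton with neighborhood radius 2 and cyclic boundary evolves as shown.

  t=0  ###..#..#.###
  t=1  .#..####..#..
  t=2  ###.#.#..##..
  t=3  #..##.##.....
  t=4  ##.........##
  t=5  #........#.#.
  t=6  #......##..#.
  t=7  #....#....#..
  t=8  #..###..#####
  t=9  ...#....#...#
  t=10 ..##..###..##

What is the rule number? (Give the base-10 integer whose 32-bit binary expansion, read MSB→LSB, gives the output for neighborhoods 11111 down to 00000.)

1152647830

  #####|.  b31=0 t=0,i=0
  ####.|#  b30=1 t=0,i=1
  ###.#|.  b29=0 t=2,i=2
  ###..|.  b28=0 t=0,i=2
  ##.##|.  b27=0 t=3,i=5
  ##.#.|#  b26=1 t=2,i=3
  ##..#|.  b25=0 t=0,i=3
  ##...|.  b24=0 t=3,i=8
  #.###|#  b23=1 t=0,i=10
  #.##.|.  b22=0 t=3,i=6
  #.#.#|#  b21=1 t=2,i=4
  #.#..|#  b20=1 t=2,i=6
  #..##|.  b19=0 t=1,i=3
  #..#.|#  b18=1 t=0,i=4
  #...#|.  b17=0 t=1,i=12
  #....|.  b16=0 t=3,i=9
  .####|.  b15=0 t=0,i=11
  .###.|.  b14=0 t=2,i=1
  .##.#|.  b13=0 t=3,i=4
  .##..|.  b12=0 t=2,i=10
  .#.##|.  b11=0 t=0,i=9
  .#.#.|.  b10=0 t=2,i=5
  .#..#|#  b9=1 t=0,i=6
  .#...|.  b8=0 t=1,i=11
  ..###|#  b7=1 t=1,i=4
  ..##.|.  b6=0 t=2,i=9
  ..#.#|.  b5=0 t=0,i=8
  ..#..|#  b4=1 t=0,i=5
  ...##|.  b3=0 t=4,i=10
  ...#.|#  b2=1 t=1,i=0
  ....#|#  b1=1 t=3,i=11
  .....|.  b0=0 t=3,i=10
  bits 01000100101101000000001010010110 = 1152647830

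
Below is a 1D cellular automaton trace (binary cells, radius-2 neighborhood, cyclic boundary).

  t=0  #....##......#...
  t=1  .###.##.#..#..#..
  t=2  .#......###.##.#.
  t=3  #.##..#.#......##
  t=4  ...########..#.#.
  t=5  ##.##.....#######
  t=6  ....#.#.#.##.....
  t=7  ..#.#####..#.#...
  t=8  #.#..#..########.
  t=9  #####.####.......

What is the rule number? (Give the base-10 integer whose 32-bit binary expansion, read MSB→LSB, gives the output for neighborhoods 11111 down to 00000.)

  [31] ##### => .  t=4,i=5
  [30] ####. => .  t=4,i=9
  [29] ###.# => .  t=1,i=3
  [28] ###.. => #  t=4,i=10
  [27] ##.## => .  t=1,i=4
  [26] ##.#. => .  t=1,i=7
  [25] ##..# => #  t=3,i=4
  [24] ##... => .  t=0,i=7
  [23] #.### => .  t=7,i=4
  [22] #.##. => .  t=1,i=5
  [21] #.#.# => #  t=6,i=6
  [20] #.#.. => #  t=1,i=8
  [19] #..## => #  t=8,i=7
  [18] #..#. => #  t=1,i=10
  [17] #...# => .  t=0,i=15
  [16] #.... => #  t=0,i=2
  [15] .#### => #  t=4,i=4
  [14] .###. => .  t=1,i=2
  [13] .##.# => .  t=1,i=6
  [12] .##.. => #  t=0,i=6
  [11] .#.## => .  t=6,i=9
  [10] .#.#. => #  t=3,i=7
  [9] .#..# => #  t=1,i=9
  [8] .#... => #  t=0,i=1
  [7] ..### => #  t=1,i=1
  [6] ..##. => #  t=0,i=5
  [5] ..#.# => #  t=3,i=6
  [4] ..#.. => .  t=0,i=0
  [3] ...## => .  t=0,i=4
  [2] ...#. => .  t=0,i=12
  [1] ....# => #  t=0,i=3
  [0] ..... => .  t=0,i=9
  bits 00010010001111011001011111100010 = 306026466

306026466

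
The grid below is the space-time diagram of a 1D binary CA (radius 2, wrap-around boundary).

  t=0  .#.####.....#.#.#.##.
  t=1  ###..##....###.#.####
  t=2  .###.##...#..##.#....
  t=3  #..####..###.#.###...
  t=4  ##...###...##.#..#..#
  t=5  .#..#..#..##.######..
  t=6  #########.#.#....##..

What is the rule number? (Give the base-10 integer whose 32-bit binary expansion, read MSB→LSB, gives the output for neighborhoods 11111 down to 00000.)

  [31] ##### => .  t=1,i=0
  [30] ####. => #  t=0,i=5
  [29] ###.# => #  t=1,i=13
  [28] ###.. => #  t=0,i=6
  [27] ##.## => #  t=2,i=4
  [26] ##.#. => #  t=1,i=14
  [25] ##..# => #  t=0,i=20
  [24] ##... => .  t=0,i=7
  [23] #.### => .  t=0,i=3
  [22] #.##. => #  t=0,i=18
  [21] #.#.# => .  t=0,i=14
  [20] #.#.. => #  t=2,i=16
  [19] #..## => .  t=1,i=4
  [18] #..#. => #  t=0,i=0
  [17] #...# => .  t=2,i=8
  [16] #.... => .  t=0,i=8
  [15] .#### => .  t=0,i=4
  [14] .###. => .  t=1,i=12
  [13] .##.# => .  t=2,i=14
  [12] .##.. => #  t=0,i=19
  [11] .#.## => #  t=0,i=2
  [10] .#.#. => #  t=0,i=13
  [9] .#..# => #  t=2,i=11
  [8] .#... => #  t=2,i=17
  [7] ..### => .  t=1,i=11
  [6] ..##. => #  t=1,i=5
  [5] ..#.# => #  t=0,i=1
  [4] ..#.. => #  t=2,i=10
  [3] ...## => #  t=1,i=10
  [2] ...#. => #  t=0,i=11
  [1] ....# => .  t=0,i=10
  [0] ..... => .  t=0,i=9
  bits 01111110010101000001111101111100 = 2119442300

2119442300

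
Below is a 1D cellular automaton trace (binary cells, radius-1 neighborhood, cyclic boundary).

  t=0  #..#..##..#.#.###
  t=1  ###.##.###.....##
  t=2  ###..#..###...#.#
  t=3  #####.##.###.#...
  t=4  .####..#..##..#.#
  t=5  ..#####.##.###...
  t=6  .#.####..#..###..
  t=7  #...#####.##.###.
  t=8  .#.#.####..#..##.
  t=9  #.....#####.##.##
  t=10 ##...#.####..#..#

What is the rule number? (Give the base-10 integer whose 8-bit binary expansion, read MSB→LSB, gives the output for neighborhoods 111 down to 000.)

210

  ###|#  b7=1 t=0,i=15
  ##.|#  b6=1 t=0,i=0
  #.#|.  b5=0 t=0,i=11
  #..|#  b4=1 t=0,i=1
  .##|.  b3=0 t=0,i=6
  .#.|.  b2=0 t=0,i=3
  ..#|#  b1=1 t=0,i=2
  ...|.  b0=0 t=1,i=11
  bits 11010010 = 210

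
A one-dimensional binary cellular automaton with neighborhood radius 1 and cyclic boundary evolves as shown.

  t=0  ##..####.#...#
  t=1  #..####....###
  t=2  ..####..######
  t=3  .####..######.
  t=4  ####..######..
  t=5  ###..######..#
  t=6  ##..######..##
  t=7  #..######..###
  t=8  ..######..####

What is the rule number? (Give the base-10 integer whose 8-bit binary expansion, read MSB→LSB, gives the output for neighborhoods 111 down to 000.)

  ###|#  b7=1 t=0,i=0
  ##.|.  b6=0 t=0,i=1
  #.#|.  b5=0 t=0,i=8
  #..|.  b4=0 t=0,i=2
  .##|#  b3=1 t=0,i=4
  .#.|.  b2=0 t=0,i=9
  ..#|#  b1=1 t=0,i=3
  ...|#  b0=1 t=0,i=11
  bits 10001011 = 139

139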